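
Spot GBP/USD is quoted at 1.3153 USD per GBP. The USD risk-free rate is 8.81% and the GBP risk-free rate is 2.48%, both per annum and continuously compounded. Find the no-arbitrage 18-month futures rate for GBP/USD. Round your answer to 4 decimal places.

F = S·e^((r_USD − r_GBP)T) = 1.3153 · e^((0.0881 − 0.0248) × 18/12)
= 1.3153 · e^0.094950 = 1.3153 × 1.099604
F = 1.4463 USD per GBP

1.4463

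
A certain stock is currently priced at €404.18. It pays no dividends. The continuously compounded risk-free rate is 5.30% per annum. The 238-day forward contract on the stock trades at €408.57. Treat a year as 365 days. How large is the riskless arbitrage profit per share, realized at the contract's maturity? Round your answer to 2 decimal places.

€9.82 per share

Fair forward: F* = S·e^(carry·T), with carry = r = 0.0530
F* = 404.18 · e^(0.0530 × 238/365) = 404.18 · e^0.034559 = 404.18 × 1.035163 = €418.3922
Market €408.57 < fair €418.3922: forward underpriced → reverse cash-and-carry (short spot, go long the forward).
At maturity, profit = |F_mkt − F*| = |408.57 − 418.3922| = €9.82 per share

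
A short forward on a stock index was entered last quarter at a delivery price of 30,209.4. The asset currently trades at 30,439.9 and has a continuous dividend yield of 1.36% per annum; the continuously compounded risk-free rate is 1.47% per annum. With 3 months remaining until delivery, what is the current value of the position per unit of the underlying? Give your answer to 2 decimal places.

-238.00

Current fair forward for the remaining 3 months: F = S·e^((r − q)·T), (r − q) = 0.0147 − 0.0136 = 0.0011
F = 30439.9 · e^(0.0011 × 3/12) = 30439.9 × 1.00027504 = 30448.2722
Value of long forward = (F − K)·e^(−rT) = (30448.2722 − 30209.4) · e^(−0.0147·3/12)
= 238.8722 × 0.99633174 = 238.00
Short position value = −(long value) = -238.00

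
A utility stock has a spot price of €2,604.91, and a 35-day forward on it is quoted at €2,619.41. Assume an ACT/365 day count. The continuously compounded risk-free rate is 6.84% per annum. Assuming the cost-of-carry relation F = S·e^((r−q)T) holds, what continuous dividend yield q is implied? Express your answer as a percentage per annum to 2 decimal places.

1.05%

From F = S·e^((r−q)T): (r − q) = ln(F/S)/T
ln(2619.41/2604.91) = ln(1.005566) = 0.005551
(r − q) = 0.005551 / (35/365) = 0.057889
q = r − ln(F/S)/T = 0.0684 − 0.057889 = 0.010511
q = 1.05%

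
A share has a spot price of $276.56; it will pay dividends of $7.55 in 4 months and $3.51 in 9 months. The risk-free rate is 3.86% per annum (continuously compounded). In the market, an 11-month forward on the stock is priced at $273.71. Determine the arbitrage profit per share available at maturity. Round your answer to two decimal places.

$1.56 per share

PV(dividends) I = 7.55·e^(−0.0386·4/12) + 3.51·e^(−0.0386·9/12) = 10.8633
Fair forward F* = (S − I)·e^(rT) = (276.56 − 10.8633)·e^0.035383 = 265.6967 × 1.036016 = 275.2660
Market $273.71 < fair 275.2660: forward underpriced → reverse cash-and-carry (short the stock, invest proceeds at r, pay the dividends, go long the forward).
Profit at T = |F_mkt − F*| = |273.71 − 275.2660| = $1.56 per share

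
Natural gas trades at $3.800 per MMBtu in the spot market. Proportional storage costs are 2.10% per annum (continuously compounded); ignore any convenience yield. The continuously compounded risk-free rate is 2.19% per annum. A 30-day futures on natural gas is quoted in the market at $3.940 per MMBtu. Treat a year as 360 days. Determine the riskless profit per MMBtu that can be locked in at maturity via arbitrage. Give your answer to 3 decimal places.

Fair futures: F* = S·e^(carry·T), with carry = (r + u) = 0.0219 + 0.0210 = 0.0429
F* = 3.800 · e^(0.0429 × 30/360) = 3.800 · e^0.003575 = 3.800 × 1.003581 = $3.8136
Market $3.940 > fair $3.8136: forward overpriced → cash-and-carry (buy spot, short the forward).
At maturity, profit = |F_mkt − F*| = |3.940 − 3.8136| = $0.126 per MMBtu

$0.126 per MMBtu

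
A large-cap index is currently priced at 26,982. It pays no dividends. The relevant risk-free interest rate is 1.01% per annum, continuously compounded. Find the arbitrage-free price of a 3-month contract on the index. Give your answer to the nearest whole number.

27,050

F = S·e^(rT) = 26982 · e^(0.0101 × 3/12)
= 26982 · e^0.002525 = 26982 × 1.002528
F = 27,050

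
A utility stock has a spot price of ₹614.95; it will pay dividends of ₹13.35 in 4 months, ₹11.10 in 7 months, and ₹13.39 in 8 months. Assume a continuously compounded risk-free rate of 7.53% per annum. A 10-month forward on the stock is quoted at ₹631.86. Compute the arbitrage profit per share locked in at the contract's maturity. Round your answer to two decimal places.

PV(dividends) I = 13.35·e^(−0.0753·4/12) + 11.10·e^(−0.0753·7/12) + 13.39·e^(−0.0753·8/12) = 36.3765
Fair forward F* = (S − I)·e^(rT) = (614.95 − 36.3765)·e^0.062750 = 578.5735 × 1.064761 = 616.0425
Market ₹631.86 > fair 616.0425: forward overpriced → cash-and-carry (borrow at r, buy the stock and collect the dividends, short the forward).
Profit at T = |F_mkt − F*| = |631.86 − 616.0425| = ₹15.82 per share

₹15.82 per share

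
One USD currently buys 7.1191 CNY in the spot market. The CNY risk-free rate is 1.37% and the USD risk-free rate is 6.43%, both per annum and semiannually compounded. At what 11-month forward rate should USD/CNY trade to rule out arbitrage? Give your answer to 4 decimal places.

6.8024

By covered interest parity, F = S · (1+r_CNY/2)^(2T) / (1+r_USD/2)^(2T)
= 7.1191 × 1.012594 / 1.059730 = 7.1191 × 0.955521
F = 6.8024 CNY per USD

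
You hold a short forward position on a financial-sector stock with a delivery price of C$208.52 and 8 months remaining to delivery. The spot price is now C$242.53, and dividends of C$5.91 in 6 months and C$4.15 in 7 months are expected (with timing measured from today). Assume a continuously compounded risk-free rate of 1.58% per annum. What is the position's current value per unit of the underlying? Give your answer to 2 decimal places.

PV(remaining dividends) I = 5.91·e^(−0.0158·6/12) + 4.15·e^(−0.0158·7/12) = 9.9754
Current forward F = (S − I)·e^(rT) = (242.53 − 9.9754)·e^(0.0158·8/12) = 232.5546 × 1.010589 = 235.0171
Value (long) = (F − K)·e^(−rT) = (235.0171 − 208.52) × 0.989522 = 26.2195
Short position value = −(long value) = -C$26.22

-C$26.22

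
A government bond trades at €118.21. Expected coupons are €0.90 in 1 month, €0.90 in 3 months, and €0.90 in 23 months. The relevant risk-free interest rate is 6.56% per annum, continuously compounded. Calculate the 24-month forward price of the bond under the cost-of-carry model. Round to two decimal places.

€131.85

PV(coupons) I = 0.90·e^(−0.0656·1/12) + 0.90·e^(−0.0656·3/12) + 0.90·e^(−0.0656·23/12)
I = 0.8951 + 0.8854 + 0.7937 = 2.5742
F = (S − I)·e^(rT) = (118.21 − 2.5742) · e^(0.0656·24/12)
= 115.6358 · e^0.131200 = 115.6358 × 1.140196 = €131.85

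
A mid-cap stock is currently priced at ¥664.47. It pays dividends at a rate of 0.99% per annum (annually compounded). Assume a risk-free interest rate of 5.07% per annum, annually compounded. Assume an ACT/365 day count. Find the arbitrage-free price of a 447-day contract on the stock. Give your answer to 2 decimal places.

F = S · (1+r)^T / (1+q)^T
= 664.47 × 1.062439 / 1.012138 = 664.47 × 1.049698
F = ¥697.49

¥697.49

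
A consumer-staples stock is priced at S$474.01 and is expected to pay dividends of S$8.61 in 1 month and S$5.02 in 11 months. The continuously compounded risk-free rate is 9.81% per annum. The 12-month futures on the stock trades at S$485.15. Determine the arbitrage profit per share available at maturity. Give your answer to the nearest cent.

S$23.24 per share

PV(dividends) I = 8.61·e^(−0.0981·1/12) + 5.02·e^(−0.0981·11/12) = 13.1282
Fair futures F* = (S − I)·e^(rT) = (474.01 − 13.1282)·e^0.098100 = 460.8818 × 1.103073 = 508.3863
Market S$485.15 < fair 508.3863: forward underpriced → reverse cash-and-carry (short the stock, invest proceeds at r, pay the dividends, go long the forward).
Profit at T = |F_mkt − F*| = |485.15 − 508.3863| = S$23.24 per share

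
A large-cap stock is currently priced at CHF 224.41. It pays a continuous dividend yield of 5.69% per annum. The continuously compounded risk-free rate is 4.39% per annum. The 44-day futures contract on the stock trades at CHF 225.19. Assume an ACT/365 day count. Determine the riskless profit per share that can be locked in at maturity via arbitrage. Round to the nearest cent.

CHF 1.13 per share

Fair futures: F* = S·e^(carry·T), with carry = (r − q) = 0.0439 − 0.0569 = -0.0130
F* = 224.41 · e^(-0.0130 × 44/365) = 224.41 · e^-0.001567 = 224.41 × 0.998434 = CHF 224.0586
Market CHF 225.19 > fair CHF 224.0586: forward overpriced → cash-and-carry (buy spot, short the forward).
At maturity, profit = |F_mkt − F*| = |225.19 − 224.0586| = CHF 1.13 per share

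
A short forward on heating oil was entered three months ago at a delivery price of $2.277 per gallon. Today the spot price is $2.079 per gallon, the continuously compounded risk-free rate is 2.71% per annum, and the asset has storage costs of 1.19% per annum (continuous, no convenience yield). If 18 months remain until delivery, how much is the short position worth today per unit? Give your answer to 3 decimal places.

$0.070 per gallon

Current fair forward for the remaining 18 months: F = S·e^((r + u)·T), (r + u) = 0.0271 + 0.0119 = 0.0390
F = 2.079 · e^(0.0390 × 18/12) = 2.079 × 1.060245 = 2.2042
Value of long forward = (F − K)·e^(−rT) = (2.2042 − 2.277) · e^(−0.0271·18/12)
= -0.0728 × 0.960165 = -0.070
Short position value = −(long value) = $0.070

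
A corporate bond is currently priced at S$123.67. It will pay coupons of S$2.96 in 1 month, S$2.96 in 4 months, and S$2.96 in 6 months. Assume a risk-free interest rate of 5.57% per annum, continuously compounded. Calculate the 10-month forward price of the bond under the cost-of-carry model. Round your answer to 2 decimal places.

PV(coupons) I = 2.96·e^(−0.0557·1/12) + 2.96·e^(−0.0557·4/12) + 2.96·e^(−0.0557·6/12)
I = 2.9463 + 2.9055 + 2.8787 = 8.7305
F = (S − I)·e^(rT) = (123.67 − 8.7305) · e^(0.0557·10/12)
= 114.9395 · e^0.046417 = 114.9395 × 1.047511 = S$120.40

S$120.40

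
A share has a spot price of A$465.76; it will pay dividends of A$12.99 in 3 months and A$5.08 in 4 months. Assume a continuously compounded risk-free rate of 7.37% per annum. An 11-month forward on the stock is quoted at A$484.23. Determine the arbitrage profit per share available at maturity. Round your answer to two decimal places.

A$4.86 per share

PV(dividends) I = 12.99·e^(−0.0737·3/12) + 5.08·e^(−0.0737·4/12) = 17.7096
Fair forward F* = (S − I)·e^(rT) = (465.76 − 17.7096)·e^0.067558 = 448.0504 × 1.069892 = 479.3655
Market A$484.23 > fair 479.3655: forward overpriced → cash-and-carry (borrow at r, buy the stock and collect the dividends, short the forward).
Profit at T = |F_mkt − F*| = |484.23 − 479.3655| = A$4.86 per share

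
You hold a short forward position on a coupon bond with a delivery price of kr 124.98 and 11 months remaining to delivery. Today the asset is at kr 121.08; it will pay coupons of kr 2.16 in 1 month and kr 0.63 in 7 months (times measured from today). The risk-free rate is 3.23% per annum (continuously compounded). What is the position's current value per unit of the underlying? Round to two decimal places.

kr 3.03

PV(remaining coupons) I = 2.16·e^(−0.0323·1/12) + 0.63·e^(−0.0323·7/12) = 2.7724
Current forward F = (S − I)·e^(rT) = (121.08 − 2.7724)·e^(0.0323·11/12) = 118.3076 × 1.030051 = 121.8629
Value (long) = (F − K)·e^(−rT) = (121.8629 − 124.98) × 0.970826 = -3.0262
Short position value = −(long value) = kr 3.03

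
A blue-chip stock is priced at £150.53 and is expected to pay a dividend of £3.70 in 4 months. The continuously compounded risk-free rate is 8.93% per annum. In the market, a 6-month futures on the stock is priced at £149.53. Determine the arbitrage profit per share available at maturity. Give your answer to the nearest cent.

£4.12 per share

PV(dividends) I = 3.70·e^(−0.0893·4/12) = 3.5915
Fair futures F* = (S − I)·e^(rT) = (150.53 − 3.5915)·e^0.044650 = 146.9385 × 1.045662 = 153.6480
Market £149.53 < fair 153.6480: forward underpriced → reverse cash-and-carry (short the stock, invest proceeds at r, pay the dividends, go long the forward).
Profit at T = |F_mkt − F*| = |149.53 − 153.6480| = £4.12 per share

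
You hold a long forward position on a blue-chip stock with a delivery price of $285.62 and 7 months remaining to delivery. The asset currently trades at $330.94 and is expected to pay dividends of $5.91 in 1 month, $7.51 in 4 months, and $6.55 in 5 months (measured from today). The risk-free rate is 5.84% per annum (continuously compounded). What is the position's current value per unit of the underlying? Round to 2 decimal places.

PV(remaining dividends) I = 5.91·e^(−0.0584·1/12) + 7.51·e^(−0.0584·4/12) + 6.55·e^(−0.0584·5/12) = 19.6391
Current forward F = (S − I)·e^(rT) = (330.94 − 19.6391)·e^(0.0584·7/12) = 311.3009 × 1.034654 = 322.0887
Value (long) = (F − K)·e^(−rT) = (322.0887 − 285.62) × 0.966507 = 35.2473
Value = $35.25

$35.25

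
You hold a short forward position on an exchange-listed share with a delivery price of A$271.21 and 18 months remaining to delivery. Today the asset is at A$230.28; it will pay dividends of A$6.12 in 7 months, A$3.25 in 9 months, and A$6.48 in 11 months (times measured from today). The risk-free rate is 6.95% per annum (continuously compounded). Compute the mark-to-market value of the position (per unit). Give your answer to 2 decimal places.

A$29.12

PV(remaining dividends) I = 6.12·e^(−0.0695·7/12) + 3.25·e^(−0.0695·9/12) + 6.48·e^(−0.0695·11/12) = 15.0418
Current forward F = (S − I)·e^(rT) = (230.28 − 15.0418)·e^(0.0695·18/12) = 215.2382 × 1.109878 = 238.8881
Value (long) = (F − K)·e^(−rT) = (238.8881 − 271.21) × 0.901000 = -29.1220
Short position value = −(long value) = A$29.12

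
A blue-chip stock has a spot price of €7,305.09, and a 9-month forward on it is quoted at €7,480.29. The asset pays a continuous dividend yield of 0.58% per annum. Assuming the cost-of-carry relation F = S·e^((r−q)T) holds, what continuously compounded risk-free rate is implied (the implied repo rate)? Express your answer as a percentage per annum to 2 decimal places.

From F = S·e^((r−q)T): (r − q) = ln(F/S)/T
ln(7480.29/7305.09) = ln(1.023983) = 0.023700
(r − q) = 0.023700 / (9/12) = 0.031600
r = ln(F/S)/T + q = 0.031600 + 0.0058 = 0.037400
r = 3.74%

3.74%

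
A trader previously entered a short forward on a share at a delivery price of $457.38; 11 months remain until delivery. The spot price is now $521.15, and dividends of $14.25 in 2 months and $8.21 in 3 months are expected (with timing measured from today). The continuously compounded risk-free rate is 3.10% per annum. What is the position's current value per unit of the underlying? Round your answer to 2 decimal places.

-$54.26

PV(remaining dividends) I = 14.25·e^(−0.0310·2/12) + 8.21·e^(−0.0310·3/12) = 22.3232
Current forward F = (S − I)·e^(rT) = (521.15 − 22.3232)·e^(0.0310·11/12) = 498.8268 × 1.028824 = 513.2050
Value (long) = (F − K)·e^(−rT) = (513.2050 − 457.38) × 0.971983 = 54.2610
Short position value = −(long value) = -$54.26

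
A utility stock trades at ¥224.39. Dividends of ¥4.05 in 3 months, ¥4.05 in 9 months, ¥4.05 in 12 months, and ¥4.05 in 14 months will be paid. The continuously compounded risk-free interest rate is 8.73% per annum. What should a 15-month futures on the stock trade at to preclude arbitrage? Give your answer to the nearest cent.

PV(dividends) I = 4.05·e^(−0.0873·3/12) + 4.05·e^(−0.0873·9/12) + 4.05·e^(−0.0873·12/12) + 4.05·e^(−0.0873·14/12)
I = 3.9626 + 3.7933 + 3.7114 + 3.6578 = 15.1251
F = (S − I)·e^(rT) = (224.39 − 15.1251) · e^(0.0873·15/12)
= 209.2649 · e^0.109125 = 209.2649 × 1.115302 = ¥233.39

¥233.39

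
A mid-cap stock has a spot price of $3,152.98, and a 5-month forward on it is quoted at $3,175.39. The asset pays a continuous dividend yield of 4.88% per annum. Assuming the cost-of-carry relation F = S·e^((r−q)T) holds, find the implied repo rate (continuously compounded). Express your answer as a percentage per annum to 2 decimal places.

6.58%

From F = S·e^((r−q)T): (r − q) = ln(F/S)/T
ln(3175.39/3152.98) = ln(1.007108) = 0.007083
(r − q) = 0.007083 / (5/12) = 0.016999
r = ln(F/S)/T + q = 0.016999 + 0.0488 = 0.065799
r = 6.58%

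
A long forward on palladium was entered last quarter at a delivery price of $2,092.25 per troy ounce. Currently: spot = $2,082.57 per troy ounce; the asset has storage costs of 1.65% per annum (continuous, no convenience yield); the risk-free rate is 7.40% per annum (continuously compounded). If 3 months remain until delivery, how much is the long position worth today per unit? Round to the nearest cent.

Current fair forward for the remaining 3 months: F = S·e^((r + u)·T), (r + u) = 0.0740 + 0.0165 = 0.0905
F = 2082.57 · e^(0.0905 × 3/12) = 2082.57 × 1.02288289 = 2130.2252
Value of long forward = (F − K)·e^(−rT) = (2130.2252 − 2092.25) · e^(−0.0740·3/12)
= 37.9752 × 0.98167007 = 37.28

$37.28 per troy ounce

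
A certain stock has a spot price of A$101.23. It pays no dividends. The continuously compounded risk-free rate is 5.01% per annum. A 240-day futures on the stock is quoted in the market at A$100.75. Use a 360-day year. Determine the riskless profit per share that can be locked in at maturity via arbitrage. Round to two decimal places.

A$3.92 per share

Fair futures: F* = S·e^(carry·T), with carry = r = 0.0501
F* = 101.23 · e^(0.0501 × 240/360) = 101.23 · e^0.033400 = 101.23 × 1.033964 = A$104.6682
Market A$100.75 < fair A$104.6682: forward underpriced → reverse cash-and-carry (short spot, go long the forward).
At maturity, profit = |F_mkt − F*| = |100.75 − 104.6682| = A$3.92 per share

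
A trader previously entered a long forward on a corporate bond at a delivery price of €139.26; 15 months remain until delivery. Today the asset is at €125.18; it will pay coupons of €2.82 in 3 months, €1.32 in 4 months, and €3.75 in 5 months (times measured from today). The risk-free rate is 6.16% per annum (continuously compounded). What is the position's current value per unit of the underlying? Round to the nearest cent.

-€11.48

PV(remaining coupons) I = 2.82·e^(−0.0616·3/12) + 1.32·e^(−0.0616·4/12) + 3.75·e^(−0.0616·5/12) = 7.7251
Current forward F = (S − I)·e^(rT) = (125.18 − 7.7251)·e^(0.0616·15/12) = 117.4549 × 1.080042 = 126.8562
Value (long) = (F − K)·e^(−rT) = (126.8562 − 139.26) × 0.925890 = -11.4846
Value = -€11.48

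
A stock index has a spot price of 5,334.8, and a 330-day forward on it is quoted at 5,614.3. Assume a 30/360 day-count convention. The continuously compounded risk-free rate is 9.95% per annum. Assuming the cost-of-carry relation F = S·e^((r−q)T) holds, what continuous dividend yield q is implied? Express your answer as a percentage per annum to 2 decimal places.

From F = S·e^((r−q)T): (r − q) = ln(F/S)/T
ln(5614.3/5334.8) = ln(1.052392) = 0.051066
(r − q) = 0.051066 / (330/360) = 0.055708
q = r − ln(F/S)/T = 0.0995 − 0.055708 = 0.043792
q = 4.38%

4.38%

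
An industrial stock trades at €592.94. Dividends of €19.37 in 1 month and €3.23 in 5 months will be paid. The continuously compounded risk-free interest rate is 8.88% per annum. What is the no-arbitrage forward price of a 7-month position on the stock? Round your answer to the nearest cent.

€600.94

PV(dividends) I = 19.37·e^(−0.0888·1/12) + 3.23·e^(−0.0888·5/12)
I = 19.2272 + 3.1127 = 22.3399
F = (S − I)·e^(rT) = (592.94 − 22.3399) · e^(0.0888·7/12)
= 570.6001 · e^0.051800 = 570.6001 × 1.053165 = €600.94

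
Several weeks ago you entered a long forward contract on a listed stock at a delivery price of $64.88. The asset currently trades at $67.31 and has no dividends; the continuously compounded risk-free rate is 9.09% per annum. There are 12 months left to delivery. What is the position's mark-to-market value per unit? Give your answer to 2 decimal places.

Current fair forward for the remaining 12 months: F = S·e^(r·T), r = 0.0909
F = 67.31 · e^(0.0909 × 12/12) = 67.31 × 1.095159 = 73.7152
Value of long forward = (F − K)·e^(−rT) = (73.7152 − 64.88) · e^(−0.0909·12/12)
= 8.8352 × 0.913109 = 8.07

$8.07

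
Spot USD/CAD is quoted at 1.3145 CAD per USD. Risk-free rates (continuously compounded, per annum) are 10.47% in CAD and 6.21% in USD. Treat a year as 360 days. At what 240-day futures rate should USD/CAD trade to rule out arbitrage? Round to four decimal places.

F = S·e^((r_CAD − r_USD)T) = 1.3145 · e^((0.1047 − 0.0621) × 240/360)
= 1.3145 · e^0.028400 = 1.3145 × 1.028807
F = 1.3524 CAD per USD

1.3524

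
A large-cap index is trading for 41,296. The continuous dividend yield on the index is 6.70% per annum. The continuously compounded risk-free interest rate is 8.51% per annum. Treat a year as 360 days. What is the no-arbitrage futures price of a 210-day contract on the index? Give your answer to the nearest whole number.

F = S·e^((r − q)T) = 41296 · e^((0.0851 − 0.0670) × 210/360)
= 41296 · e^0.010558 = 41296 × 1.010614
F = 41,734

41,734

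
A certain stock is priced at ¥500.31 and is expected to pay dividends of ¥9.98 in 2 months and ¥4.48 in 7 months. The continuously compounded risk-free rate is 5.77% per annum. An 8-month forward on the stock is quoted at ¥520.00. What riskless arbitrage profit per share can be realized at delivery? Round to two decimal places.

¥14.84 per share

PV(dividends) I = 9.98·e^(−0.0577·2/12) + 4.48·e^(−0.0577·7/12) = 14.2162
Fair forward F* = (S − I)·e^(rT) = (500.31 − 14.2162)·e^0.038467 = 486.0938 × 1.039216 = 505.1565
Market ¥520.00 > fair 505.1565: forward overpriced → cash-and-carry (borrow at r, buy the stock and collect the dividends, short the forward).
Profit at T = |F_mkt − F*| = |520.00 − 505.1565| = ¥14.84 per share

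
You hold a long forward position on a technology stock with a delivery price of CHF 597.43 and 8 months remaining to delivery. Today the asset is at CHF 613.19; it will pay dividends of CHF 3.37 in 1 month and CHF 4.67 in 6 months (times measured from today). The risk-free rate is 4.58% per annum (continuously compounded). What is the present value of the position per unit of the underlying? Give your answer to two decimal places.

PV(remaining dividends) I = 3.37·e^(−0.0458·1/12) + 4.67·e^(−0.0458·6/12) = 7.9214
Current forward F = (S − I)·e^(rT) = (613.19 − 7.9214)·e^(0.0458·8/12) = 605.2686 × 1.031004 = 624.0343
Value (long) = (F − K)·e^(−rT) = (624.0343 − 597.43) × 0.969928 = 25.8043
Value = CHF 25.80

CHF 25.80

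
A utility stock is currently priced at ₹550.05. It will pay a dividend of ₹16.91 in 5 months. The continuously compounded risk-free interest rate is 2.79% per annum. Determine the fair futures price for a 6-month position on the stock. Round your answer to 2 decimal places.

₹540.83

PV(dividends) I = 16.91·e^(−0.0279·5/12)
I = 16.7146
F = (S − I)·e^(rT) = (550.05 − 16.7146) · e^(0.0279·6/12)
= 533.3354 · e^0.013950 = 533.3354 × 1.014048 = ₹540.83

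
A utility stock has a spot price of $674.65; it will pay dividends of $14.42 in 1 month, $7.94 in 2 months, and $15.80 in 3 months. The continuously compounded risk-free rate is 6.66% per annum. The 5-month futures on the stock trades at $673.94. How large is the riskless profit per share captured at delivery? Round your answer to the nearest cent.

$19.10 per share

PV(dividends) I = 14.42·e^(−0.0666·1/12) + 7.94·e^(−0.0666·2/12) + 15.80·e^(−0.0666·3/12) = 37.7317
Fair futures F* = (S − I)·e^(rT) = (674.65 − 37.7317)·e^0.027750 = 636.9183 × 1.028139 = 654.8405
Market $673.94 > fair 654.8405: forward overpriced → cash-and-carry (borrow at r, buy the stock and collect the dividends, short the forward).
Profit at T = |F_mkt − F*| = |673.94 − 654.8405| = $19.10 per share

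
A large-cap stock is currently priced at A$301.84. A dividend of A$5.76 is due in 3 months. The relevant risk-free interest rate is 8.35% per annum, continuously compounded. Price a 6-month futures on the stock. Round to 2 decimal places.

A$308.83

PV(dividends) I = 5.76·e^(−0.0835·3/12)
I = 5.6410
F = (S − I)·e^(rT) = (301.84 − 5.6410) · e^(0.0835·6/12)
= 296.1990 · e^0.041750 = 296.1990 × 1.042634 = A$308.83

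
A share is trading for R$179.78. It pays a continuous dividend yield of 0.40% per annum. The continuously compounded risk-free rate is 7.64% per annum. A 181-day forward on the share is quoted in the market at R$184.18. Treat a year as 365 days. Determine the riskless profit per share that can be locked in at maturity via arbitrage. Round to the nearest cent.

Fair forward: F* = S·e^(carry·T), with carry = (r − q) = 0.0764 − 0.0040 = 0.0724
F* = 179.78 · e^(0.0724 × 181/365) = 179.78 · e^0.035902 = 179.78 × 1.036554 = R$186.3517
Market R$184.18 < fair R$186.3517: forward underpriced → reverse cash-and-carry (short spot, go long the forward).
At maturity, profit = |F_mkt − F*| = |184.18 − 186.3517| = R$2.17 per share

R$2.17 per share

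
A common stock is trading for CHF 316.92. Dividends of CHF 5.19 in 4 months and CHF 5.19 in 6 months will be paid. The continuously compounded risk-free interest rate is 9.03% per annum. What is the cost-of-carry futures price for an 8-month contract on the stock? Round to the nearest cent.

CHF 325.97

PV(dividends) I = 5.19·e^(−0.0903·4/12) + 5.19·e^(−0.0903·6/12)
I = 5.0361 + 4.9609 = 9.9970
F = (S − I)·e^(rT) = (316.92 − 9.9970) · e^(0.0903·8/12)
= 306.9230 · e^0.060200 = 306.9230 × 1.062049 = CHF 325.97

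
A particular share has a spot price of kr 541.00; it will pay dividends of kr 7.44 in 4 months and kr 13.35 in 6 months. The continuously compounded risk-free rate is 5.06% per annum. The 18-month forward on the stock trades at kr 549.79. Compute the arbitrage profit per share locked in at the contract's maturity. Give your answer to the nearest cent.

kr 11.94 per share

PV(dividends) I = 7.44·e^(−0.0506·4/12) + 13.35·e^(−0.0506·6/12) = 20.3320
Fair forward F* = (S − I)·e^(rT) = (541.00 − 20.3320)·e^0.075900 = 520.6680 × 1.078855 = 561.7253
Market kr 549.79 < fair 561.7253: forward underpriced → reverse cash-and-carry (short the stock, invest proceeds at r, pay the dividends, go long the forward).
Profit at T = |F_mkt − F*| = |549.79 − 561.7253| = kr 11.94 per share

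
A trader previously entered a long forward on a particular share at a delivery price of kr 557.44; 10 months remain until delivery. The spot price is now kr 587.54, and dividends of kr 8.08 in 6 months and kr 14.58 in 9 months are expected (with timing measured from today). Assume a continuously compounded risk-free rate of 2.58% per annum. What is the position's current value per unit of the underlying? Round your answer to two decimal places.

PV(remaining dividends) I = 8.08·e^(−0.0258·6/12) + 14.58·e^(−0.0258·9/12) = 22.2770
Current forward F = (S − I)·e^(rT) = (587.54 − 22.2770)·e^(0.0258·10/12) = 565.2630 × 1.021733 = 577.5479
Value (long) = (F − K)·e^(−rT) = (577.5479 − 557.44) × 0.978729 = 19.6802
Value = kr 19.68

kr 19.68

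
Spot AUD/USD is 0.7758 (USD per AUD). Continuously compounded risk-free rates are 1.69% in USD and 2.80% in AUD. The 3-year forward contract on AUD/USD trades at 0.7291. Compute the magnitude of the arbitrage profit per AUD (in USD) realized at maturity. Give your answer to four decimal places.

Fair forward: F* = S·e^(carry·T), with carry = (r_USD − r_AUD) = 0.0169 − 0.0280 = -0.0111
F* = 0.7758 · e^(-0.0111 × 3) = 0.7758 · e^-0.033300 = 0.7758 × 0.967248 = 0.7504
Market 0.7291 < fair 0.7504: forward underpriced → reverse cash-and-carry (short spot, go long the forward).
At maturity, profit = |F_mkt − F*| = |0.7291 − 0.7504| = 0.0213 per AUD (in USD)

0.0213 per AUD (in USD)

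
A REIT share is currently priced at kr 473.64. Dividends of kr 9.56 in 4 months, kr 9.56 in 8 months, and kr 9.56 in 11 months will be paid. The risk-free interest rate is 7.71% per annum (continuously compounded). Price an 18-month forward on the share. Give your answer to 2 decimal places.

PV(dividends) I = 9.56·e^(−0.0771·4/12) + 9.56·e^(−0.0771·8/12) + 9.56·e^(−0.0771·11/12)
I = 9.3174 + 9.0810 + 8.9077 = 27.3061
F = (S − I)·e^(rT) = (473.64 − 27.3061) · e^(0.0771·18/12)
= 446.3339 · e^0.115650 = 446.3339 × 1.122603 = kr 501.06

kr 501.06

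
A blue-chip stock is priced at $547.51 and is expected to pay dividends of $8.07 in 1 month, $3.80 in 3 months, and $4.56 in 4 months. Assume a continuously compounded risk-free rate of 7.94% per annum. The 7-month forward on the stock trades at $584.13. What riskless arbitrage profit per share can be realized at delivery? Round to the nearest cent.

PV(dividends) I = 8.07·e^(−0.0794·1/12) + 3.80·e^(−0.0794·3/12) + 4.56·e^(−0.0794·4/12) = 16.1830
Fair forward F* = (S − I)·e^(rT) = (547.51 − 16.1830)·e^0.046317 = 531.3270 × 1.047406 = 556.5151
Market $584.13 > fair 556.5151: forward overpriced → cash-and-carry (borrow at r, buy the stock and collect the dividends, short the forward).
Profit at T = |F_mkt − F*| = |584.13 − 556.5151| = $27.61 per share

$27.61 per share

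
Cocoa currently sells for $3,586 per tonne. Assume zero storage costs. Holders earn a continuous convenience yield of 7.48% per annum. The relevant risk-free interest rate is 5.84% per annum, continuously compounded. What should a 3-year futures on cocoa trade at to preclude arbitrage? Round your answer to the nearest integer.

$3,414 per tonne

Net carry = r + u − y = 0.0584 + 0.0000 − 0.0748 = -0.0164
F = S·e^((r+u−y)T) = 3586 · e^(-0.0164 × 3) = 3586 · e^-0.049200
= 3586 × 0.951991 = $3,414 per tonne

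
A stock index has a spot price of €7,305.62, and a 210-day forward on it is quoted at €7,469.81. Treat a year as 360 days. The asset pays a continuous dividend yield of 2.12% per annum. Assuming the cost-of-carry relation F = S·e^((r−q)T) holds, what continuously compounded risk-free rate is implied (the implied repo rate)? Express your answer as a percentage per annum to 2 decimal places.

From F = S·e^((r−q)T): (r − q) = ln(F/S)/T
ln(7469.81/7305.62) = ln(1.022474) = 0.022225
(r − q) = 0.022225 / (210/360) = 0.038100
r = ln(F/S)/T + q = 0.038100 + 0.0212 = 0.059300
r = 5.93%

5.93%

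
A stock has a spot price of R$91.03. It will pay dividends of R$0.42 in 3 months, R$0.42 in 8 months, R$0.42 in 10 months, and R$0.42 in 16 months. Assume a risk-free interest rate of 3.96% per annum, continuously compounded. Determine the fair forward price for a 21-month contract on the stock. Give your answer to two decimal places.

PV(dividends) I = 0.42·e^(−0.0396·3/12) + 0.42·e^(−0.0396·8/12) + 0.42·e^(−0.0396·10/12) + 0.42·e^(−0.0396·16/12)
I = 0.4159 + 0.4091 + 0.4064 + 0.3984 = 1.6298
F = (S − I)·e^(rT) = (91.03 − 1.6298) · e^(0.0396·21/12)
= 89.4002 · e^0.069300 = 89.4002 × 1.071758 = R$95.82

R$95.82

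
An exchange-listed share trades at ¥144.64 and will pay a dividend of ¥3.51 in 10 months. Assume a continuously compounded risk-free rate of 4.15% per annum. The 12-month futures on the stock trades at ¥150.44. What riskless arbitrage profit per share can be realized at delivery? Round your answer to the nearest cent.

¥3.21 per share

PV(dividends) I = 3.51·e^(−0.0415·10/12) = 3.3907
Fair futures F* = (S − I)·e^(rT) = (144.64 − 3.3907)·e^0.041500 = 141.2493 × 1.042373 = 147.2345
Market ¥150.44 > fair 147.2345: forward overpriced → cash-and-carry (borrow at r, buy the stock and collect the dividends, short the forward).
Profit at T = |F_mkt − F*| = |150.44 − 147.2345| = ¥3.21 per share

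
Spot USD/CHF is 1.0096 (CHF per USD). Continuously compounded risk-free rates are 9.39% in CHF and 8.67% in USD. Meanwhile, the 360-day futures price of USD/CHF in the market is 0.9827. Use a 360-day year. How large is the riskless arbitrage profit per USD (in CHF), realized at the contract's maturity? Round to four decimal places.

0.0342 per USD (in CHF)

Fair futures: F* = S·e^(carry·T), with carry = (r_CHF − r_USD) = 0.0939 − 0.0867 = 0.0072
F* = 1.0096 · e^(0.0072 × 360/360) = 1.0096 · e^0.007200 = 1.0096 × 1.007226 = 1.0169
Market 0.9827 < fair 1.0169: forward underpriced → reverse cash-and-carry (short spot, go long the forward).
At maturity, profit = |F_mkt − F*| = |0.9827 − 1.0169| = 0.0342 per USD (in CHF)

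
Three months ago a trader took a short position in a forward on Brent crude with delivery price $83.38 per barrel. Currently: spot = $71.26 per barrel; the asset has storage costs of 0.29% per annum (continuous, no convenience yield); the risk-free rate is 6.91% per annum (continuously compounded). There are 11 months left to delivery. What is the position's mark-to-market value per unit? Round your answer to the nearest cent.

$6.81 per barrel

Current fair forward for the remaining 11 months: F = S·e^((r + u)·T), (r + u) = 0.0691 + 0.0029 = 0.0720
F = 71.26 · e^(0.0720 × 11/12) = 71.26 × 1.068227 = 76.1219
Value of long forward = (F − K)·e^(−rT) = (76.1219 − 83.38) · e^(−0.0691·11/12)
= -7.2581 × 0.938623 = -6.81
Short position value = −(long value) = $6.81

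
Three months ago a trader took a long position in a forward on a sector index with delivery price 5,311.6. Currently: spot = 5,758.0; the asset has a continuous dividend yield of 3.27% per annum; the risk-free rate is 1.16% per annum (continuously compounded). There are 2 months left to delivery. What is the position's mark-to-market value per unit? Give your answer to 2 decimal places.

Current fair forward for the remaining 2 months: F = S·e^((r − q)·T), (r − q) = 0.0116 − 0.0327 = -0.0211
F = 5758.0 · e^(-0.0211 × 2/12) = 5758.0 × 0.99648951 = 5737.7866
Value of long forward = (F − K)·e^(−rT) = (5737.7866 − 5311.6) · e^(−0.0116·2/12)
= 426.1866 × 0.99806853 = 425.36

425.36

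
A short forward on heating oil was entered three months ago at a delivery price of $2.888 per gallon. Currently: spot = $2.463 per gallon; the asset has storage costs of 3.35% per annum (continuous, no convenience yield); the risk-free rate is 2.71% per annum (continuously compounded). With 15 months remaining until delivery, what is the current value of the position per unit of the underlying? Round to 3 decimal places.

$0.223 per gallon

Current fair forward for the remaining 15 months: F = S·e^((r + u)·T), (r + u) = 0.0271 + 0.0335 = 0.0606
F = 2.463 · e^(0.0606 × 15/12) = 2.463 × 1.078693 = 2.6568
Value of long forward = (F − K)·e^(−rT) = (2.6568 − 2.888) · e^(−0.0271·15/12)
= -0.2312 × 0.966692 = -0.223
Short position value = −(long value) = $0.223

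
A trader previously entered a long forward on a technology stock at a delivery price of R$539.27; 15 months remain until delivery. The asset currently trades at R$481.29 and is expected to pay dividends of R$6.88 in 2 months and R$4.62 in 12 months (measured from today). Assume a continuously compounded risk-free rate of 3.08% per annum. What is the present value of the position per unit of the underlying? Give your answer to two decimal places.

PV(remaining dividends) I = 6.88·e^(−0.0308·2/12) + 4.62·e^(−0.0308·12/12) = 11.3246
Current forward F = (S − I)·e^(rT) = (481.29 − 11.3246)·e^(0.0308·15/12) = 469.9654 × 1.039251 = 488.4120
Value (long) = (F − K)·e^(−rT) = (488.4120 − 539.27) × 0.962232 = -48.9372
Value = -R$48.94

-R$48.94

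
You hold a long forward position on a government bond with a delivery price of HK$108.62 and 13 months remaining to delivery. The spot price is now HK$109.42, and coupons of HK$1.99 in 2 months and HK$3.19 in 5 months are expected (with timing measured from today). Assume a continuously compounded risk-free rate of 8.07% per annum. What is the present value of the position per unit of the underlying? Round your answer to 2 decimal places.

PV(remaining coupons) I = 1.99·e^(−0.0807·2/12) + 3.19·e^(−0.0807·5/12) = 5.0479
Current forward F = (S − I)·e^(rT) = (109.42 − 5.0479)·e^(0.0807·13/12) = 104.3721 × 1.091360 = 113.9075
Value (long) = (F − K)·e^(−rT) = (113.9075 − 108.62) × 0.916288 = 4.8449
Value = HK$4.84

HK$4.84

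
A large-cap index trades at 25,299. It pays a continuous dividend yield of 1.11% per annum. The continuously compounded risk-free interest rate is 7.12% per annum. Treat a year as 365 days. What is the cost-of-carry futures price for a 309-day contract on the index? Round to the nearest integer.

F = S·e^((r − q)T) = 25299 · e^((0.0712 − 0.0111) × 309/365)
= 25299 · e^0.050879 = 25299 × 1.052196
F = 26,620

26,620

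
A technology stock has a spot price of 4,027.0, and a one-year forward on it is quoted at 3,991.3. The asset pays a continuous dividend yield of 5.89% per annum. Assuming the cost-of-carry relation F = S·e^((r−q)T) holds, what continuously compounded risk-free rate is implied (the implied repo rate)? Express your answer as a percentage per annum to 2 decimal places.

5.00%

From F = S·e^((r−q)T): (r − q) = ln(F/S)/T
ln(3991.3/4027.0) = ln(0.991135) = -0.008905
(r − q) = -0.008905 / (12/12) = -0.008905
r = ln(F/S)/T + q = -0.008905 + 0.0589 = 0.049995
r = 5.00%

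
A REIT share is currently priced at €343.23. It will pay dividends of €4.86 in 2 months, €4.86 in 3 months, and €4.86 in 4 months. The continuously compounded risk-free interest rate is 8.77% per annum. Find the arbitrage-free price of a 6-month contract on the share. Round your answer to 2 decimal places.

PV(dividends) I = 4.86·e^(−0.0877·2/12) + 4.86·e^(−0.0877·3/12) + 4.86·e^(−0.0877·4/12)
I = 4.7895 + 4.7546 + 4.7200 = 14.2641
F = (S − I)·e^(rT) = (343.23 − 14.2641) · e^(0.0877·6/12)
= 328.9659 · e^0.043850 = 328.9659 × 1.044826 = €343.71

€343.71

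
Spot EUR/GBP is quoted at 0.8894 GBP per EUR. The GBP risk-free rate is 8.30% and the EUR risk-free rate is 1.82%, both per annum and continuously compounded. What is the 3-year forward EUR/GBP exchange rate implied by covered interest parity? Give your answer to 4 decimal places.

1.0802

F = S·e^((r_GBP − r_EUR)T) = 0.8894 · e^((0.0830 − 0.0182) × 3)
= 0.8894 · e^0.194400 = 0.8894 × 1.214582
F = 1.0802 GBP per EUR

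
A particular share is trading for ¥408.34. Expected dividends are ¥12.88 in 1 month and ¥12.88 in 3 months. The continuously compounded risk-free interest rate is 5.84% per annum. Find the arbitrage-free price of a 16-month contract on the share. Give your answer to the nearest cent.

¥413.83

PV(dividends) I = 12.88·e^(−0.0584·1/12) + 12.88·e^(−0.0584·3/12)
I = 12.8175 + 12.6933 = 25.5108
F = (S − I)·e^(rT) = (408.34 − 25.5108) · e^(0.0584·16/12)
= 382.8292 · e^0.077867 = 382.8292 × 1.080979 = ¥413.83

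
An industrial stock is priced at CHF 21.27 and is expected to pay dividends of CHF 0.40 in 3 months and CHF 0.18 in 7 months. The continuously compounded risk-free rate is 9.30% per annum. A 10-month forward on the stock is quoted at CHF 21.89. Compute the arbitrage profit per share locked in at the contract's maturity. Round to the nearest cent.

PV(dividends) I = 0.40·e^(−0.0930·3/12) + 0.18·e^(−0.0930·7/12) = 0.5613
Fair forward F* = (S − I)·e^(rT) = (21.27 − 0.5613)·e^0.077500 = 20.7087 × 1.080582 = 22.3774
Market CHF 21.89 < fair 22.3774: forward underpriced → reverse cash-and-carry (short the stock, invest proceeds at r, pay the dividends, go long the forward).
Profit at T = |F_mkt − F*| = |21.89 − 22.3774| = CHF 0.49 per share

CHF 0.49 per share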